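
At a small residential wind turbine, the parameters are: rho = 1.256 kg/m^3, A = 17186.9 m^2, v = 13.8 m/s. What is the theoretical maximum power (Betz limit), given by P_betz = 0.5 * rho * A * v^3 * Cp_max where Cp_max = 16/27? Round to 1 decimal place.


The Betz coefficient Cp_max = 16/27 = 0.5926
v^3 = 13.8^3 = 2628.072
P_betz = 0.5 * rho * A * v^3 * Cp_max
P_betz = 0.5 * 1.256 * 17186.9 * 2628.072 * 0.5926
P_betz = 16809340.4 W

16809340.4


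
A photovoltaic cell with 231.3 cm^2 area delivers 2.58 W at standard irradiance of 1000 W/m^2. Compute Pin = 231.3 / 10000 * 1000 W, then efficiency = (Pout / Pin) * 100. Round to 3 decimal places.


First compute the input power:
  Pin = area_cm2 / 10000 * G = 231.3 / 10000 * 1000 = 23.13 W
Then compute efficiency:
  Efficiency = (Pout / Pin) * 100 = (2.58 / 23.13) * 100
  Efficiency = 11.154%

11.154


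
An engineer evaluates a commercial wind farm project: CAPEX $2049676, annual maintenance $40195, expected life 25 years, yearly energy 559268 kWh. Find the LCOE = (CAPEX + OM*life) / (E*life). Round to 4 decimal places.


Total cost = CAPEX + OM * lifetime = 2049676 + 40195 * 25 = 2049676 + 1004875 = 3054551
Total generation = annual * lifetime = 559268 * 25 = 13981700 kWh
LCOE = 3054551 / 13981700
LCOE = 0.2185 $/kWh

0.2185


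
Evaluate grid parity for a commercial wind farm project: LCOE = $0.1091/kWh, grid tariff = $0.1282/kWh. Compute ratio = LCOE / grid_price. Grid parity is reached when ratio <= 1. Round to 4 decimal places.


Compare LCOE to grid price:
  LCOE = $0.1091/kWh, Grid price = $0.1282/kWh
  Ratio = LCOE / grid_price = 0.1091 / 0.1282 = 0.8510
  Grid parity achieved (ratio <= 1)? yes

0.8510


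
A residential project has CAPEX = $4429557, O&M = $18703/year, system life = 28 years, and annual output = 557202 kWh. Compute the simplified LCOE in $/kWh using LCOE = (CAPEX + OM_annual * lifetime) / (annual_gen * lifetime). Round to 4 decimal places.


Total cost = CAPEX + OM * lifetime = 4429557 + 18703 * 28 = 4429557 + 523684 = 4953241
Total generation = annual * lifetime = 557202 * 28 = 15601656 kWh
LCOE = 4953241 / 15601656
LCOE = 0.3175 $/kWh

0.3175


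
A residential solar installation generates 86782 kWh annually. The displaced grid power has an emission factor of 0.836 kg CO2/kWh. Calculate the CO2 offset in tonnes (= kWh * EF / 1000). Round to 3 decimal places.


CO2 offset in kg = generation * emission_factor
CO2 offset = 86782 * 0.836 = 72549.75 kg
Convert to tonnes:
  CO2 offset = 72549.75 / 1000 = 72.550 tonnes

72.550


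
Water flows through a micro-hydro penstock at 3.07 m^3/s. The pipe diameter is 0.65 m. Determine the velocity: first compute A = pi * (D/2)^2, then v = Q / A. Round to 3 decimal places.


Compute pipe cross-sectional area:
  A = pi * (D/2)^2 = pi * (0.65/2)^2 = 0.3318 m^2
Calculate velocity:
  v = Q / A = 3.07 / 0.3318
  v = 9.252 m/s

9.252


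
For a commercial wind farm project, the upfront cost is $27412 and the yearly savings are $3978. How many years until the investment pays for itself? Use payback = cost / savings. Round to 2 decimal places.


Simple payback period = initial cost / annual savings
Payback = 27412 / 3978
Payback = 6.89 years

6.89


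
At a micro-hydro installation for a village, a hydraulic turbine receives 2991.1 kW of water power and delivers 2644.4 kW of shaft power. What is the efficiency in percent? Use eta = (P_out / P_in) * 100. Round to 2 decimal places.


Turbine efficiency = (output power / input power) * 100
eta = (2644.4 / 2991.1) * 100
eta = 88.41%

88.41


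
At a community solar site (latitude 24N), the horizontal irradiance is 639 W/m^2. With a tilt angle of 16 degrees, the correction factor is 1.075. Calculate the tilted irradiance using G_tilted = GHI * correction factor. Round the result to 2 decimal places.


Identify the given values:
  GHI = 639 W/m^2, tilt correction factor = 1.075
Apply the formula G_tilted = GHI * factor:
  G_tilted = 639 * 1.075
  G_tilted = 686.93 W/m^2

686.93


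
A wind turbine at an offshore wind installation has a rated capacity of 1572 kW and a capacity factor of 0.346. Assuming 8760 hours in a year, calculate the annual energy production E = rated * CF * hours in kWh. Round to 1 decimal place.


Annual energy = rated_kW * capacity_factor * hours_per_year
Given: P_rated = 1572 kW, CF = 0.346, hours = 8760
E = 1572 * 0.346 * 8760
E = 4764669.1 kWh

4764669.1


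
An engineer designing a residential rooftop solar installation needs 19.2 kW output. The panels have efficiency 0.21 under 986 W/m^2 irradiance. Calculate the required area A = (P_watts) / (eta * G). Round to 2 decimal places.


Convert target power to watts: P = 19.2 * 1000 = 19200.0 W
Compute denominator: eta * G = 0.21 * 986 = 207.06
Required area A = P / (eta * G) = 19200.0 / 207.06
A = 92.73 m^2

92.73


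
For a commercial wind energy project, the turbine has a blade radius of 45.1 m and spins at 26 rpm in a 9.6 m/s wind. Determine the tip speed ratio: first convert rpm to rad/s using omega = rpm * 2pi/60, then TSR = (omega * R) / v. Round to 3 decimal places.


Convert rotational speed to rad/s:
  omega = 26 * 2 * pi / 60 = 2.7227 rad/s
Compute tip speed:
  v_tip = omega * R = 2.7227 * 45.1 = 122.794 m/s
Tip speed ratio:
  TSR = v_tip / v_wind = 122.794 / 9.6 = 12.791

12.791


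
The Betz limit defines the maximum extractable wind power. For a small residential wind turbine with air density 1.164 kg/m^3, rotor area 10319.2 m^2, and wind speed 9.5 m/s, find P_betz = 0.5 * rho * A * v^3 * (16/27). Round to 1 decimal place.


The Betz coefficient Cp_max = 16/27 = 0.5926
v^3 = 9.5^3 = 857.375
P_betz = 0.5 * rho * A * v^3 * Cp_max
P_betz = 0.5 * 1.164 * 10319.2 * 857.375 * 0.5926
P_betz = 3051378.3 W

3051378.3


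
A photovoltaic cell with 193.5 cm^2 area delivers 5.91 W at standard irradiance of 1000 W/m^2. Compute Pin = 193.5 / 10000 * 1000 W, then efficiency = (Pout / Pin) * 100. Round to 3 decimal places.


First compute the input power:
  Pin = area_cm2 / 10000 * G = 193.5 / 10000 * 1000 = 19.35 W
Then compute efficiency:
  Efficiency = (Pout / Pin) * 100 = (5.91 / 19.35) * 100
  Efficiency = 30.543%

30.543


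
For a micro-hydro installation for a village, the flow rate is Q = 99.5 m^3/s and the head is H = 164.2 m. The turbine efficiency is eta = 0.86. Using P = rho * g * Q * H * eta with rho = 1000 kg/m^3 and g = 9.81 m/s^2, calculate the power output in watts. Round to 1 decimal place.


Apply the hydropower formula P = rho * g * Q * H * eta
rho * g = 1000 * 9.81 = 9810.0
P = 9810.0 * 99.5 * 164.2 * 0.86
P = 137836327.1 W

137836327.1


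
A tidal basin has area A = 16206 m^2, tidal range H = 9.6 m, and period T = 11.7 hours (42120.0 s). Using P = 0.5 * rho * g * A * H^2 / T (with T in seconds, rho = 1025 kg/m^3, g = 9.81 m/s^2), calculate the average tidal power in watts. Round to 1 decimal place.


Convert period to seconds: T = 11.7 * 3600 = 42120.0 s
H^2 = 9.6^2 = 92.16
P = 0.5 * rho * g * A * H^2 / T
P = 0.5 * 1025 * 9.81 * 16206 * 92.16 / 42120.0
P = 178276.0 W

178276.0


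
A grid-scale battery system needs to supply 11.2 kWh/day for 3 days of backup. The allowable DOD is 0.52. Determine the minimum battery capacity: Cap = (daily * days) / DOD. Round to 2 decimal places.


Total energy needed = daily * days = 11.2 * 3 = 33.6 kWh
Account for depth of discharge:
  Cap = total_energy / DOD = 33.6 / 0.52
  Cap = 64.62 kWh

64.62


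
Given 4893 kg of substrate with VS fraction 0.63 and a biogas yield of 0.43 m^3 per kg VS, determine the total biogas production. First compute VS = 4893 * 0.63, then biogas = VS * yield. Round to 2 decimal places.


Compute volatile solids:
  VS = mass * VS_fraction = 4893 * 0.63 = 3082.59 kg
Calculate biogas volume:
  Biogas = VS * specific_yield = 3082.59 * 0.43
  Biogas = 1325.51 m^3

1325.51


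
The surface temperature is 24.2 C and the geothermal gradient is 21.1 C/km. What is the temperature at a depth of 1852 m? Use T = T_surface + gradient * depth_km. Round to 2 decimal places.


Convert depth to km: 1852 / 1000 = 1.852 km
Temperature increase = gradient * depth_km = 21.1 * 1.852 = 39.08 C
Temperature at depth = T_surface + delta_T = 24.2 + 39.08
T = 63.28 C

63.28


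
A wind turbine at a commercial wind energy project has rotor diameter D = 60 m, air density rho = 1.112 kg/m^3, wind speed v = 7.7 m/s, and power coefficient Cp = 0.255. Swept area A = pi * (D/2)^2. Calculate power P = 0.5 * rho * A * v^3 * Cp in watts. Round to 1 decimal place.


Step 1 -- Compute swept area:
  A = pi * (D/2)^2 = pi * (60/2)^2 = 2827.43 m^2
Step 2 -- Apply wind power equation:
  P = 0.5 * rho * A * v^3 * Cp
  v^3 = 7.7^3 = 456.533
  P = 0.5 * 1.112 * 2827.43 * 456.533 * 0.255
  P = 183012.0 W

183012.0


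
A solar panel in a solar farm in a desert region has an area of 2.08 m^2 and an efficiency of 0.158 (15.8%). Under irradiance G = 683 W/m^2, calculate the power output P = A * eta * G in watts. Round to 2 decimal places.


Use the solar power formula P = A * eta * G.
Given: A = 2.08 m^2, eta = 0.158, G = 683 W/m^2
P = 2.08 * 0.158 * 683
P = 224.46 W

224.46


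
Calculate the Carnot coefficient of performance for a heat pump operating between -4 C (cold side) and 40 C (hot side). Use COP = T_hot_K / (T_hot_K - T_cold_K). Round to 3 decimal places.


Convert to Kelvin:
  T_hot = 40 + 273.15 = 313.15 K
  T_cold = -4 + 273.15 = 269.15 K
Apply Carnot COP formula:
  COP = T_hot_K / (T_hot_K - T_cold_K) = 313.15 / 44.0
  COP = 7.117

7.117


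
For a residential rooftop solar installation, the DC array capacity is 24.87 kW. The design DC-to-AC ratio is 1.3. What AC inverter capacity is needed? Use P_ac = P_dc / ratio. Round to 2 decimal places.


The inverter AC capacity is determined by the DC/AC ratio.
Given: P_dc = 24.87 kW, DC/AC ratio = 1.3
P_ac = P_dc / ratio = 24.87 / 1.3
P_ac = 19.13 kW

19.13


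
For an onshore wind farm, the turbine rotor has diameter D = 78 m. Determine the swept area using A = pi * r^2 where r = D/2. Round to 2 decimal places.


Compute the rotor radius:
  r = D / 2 = 78 / 2 = 39.0 m
Calculate swept area:
  A = pi * r^2 = pi * 39.0^2
  A = 4778.36 m^2

4778.36


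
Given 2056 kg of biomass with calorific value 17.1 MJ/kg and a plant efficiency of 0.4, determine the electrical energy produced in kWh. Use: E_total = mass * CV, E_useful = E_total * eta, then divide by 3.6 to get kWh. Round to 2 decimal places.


Total energy = mass * CV = 2056 * 17.1 = 35157.6 MJ
Useful energy = total * eta = 35157.6 * 0.4 = 14063.04 MJ
Convert to kWh: 14063.04 / 3.6
Useful energy = 3906.40 kWh

3906.40


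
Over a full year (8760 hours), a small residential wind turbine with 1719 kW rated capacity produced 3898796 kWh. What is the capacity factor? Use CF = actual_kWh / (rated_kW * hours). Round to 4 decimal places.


Capacity factor = actual output / maximum possible output
Maximum possible = rated * hours = 1719 * 8760 = 15058440 kWh
CF = 3898796 / 15058440
CF = 0.2589

0.2589


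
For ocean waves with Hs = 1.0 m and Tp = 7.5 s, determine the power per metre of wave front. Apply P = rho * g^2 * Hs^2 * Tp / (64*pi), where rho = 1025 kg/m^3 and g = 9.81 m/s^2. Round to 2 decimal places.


Apply wave power formula:
  g^2 = 9.81^2 = 96.2361
  Hs^2 = 1.0^2 = 1.0
  Numerator = rho * g^2 * Hs^2 * Tp = 1025 * 96.2361 * 1.0 * 7.5 = 739815.02
  Denominator = 64 * pi = 201.0619
  P = 739815.02 / 201.0619 = 3679.54 W/m

3679.54


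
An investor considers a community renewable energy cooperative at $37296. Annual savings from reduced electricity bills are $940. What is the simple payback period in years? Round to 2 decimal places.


Simple payback period = initial cost / annual savings
Payback = 37296 / 940
Payback = 39.68 years

39.68


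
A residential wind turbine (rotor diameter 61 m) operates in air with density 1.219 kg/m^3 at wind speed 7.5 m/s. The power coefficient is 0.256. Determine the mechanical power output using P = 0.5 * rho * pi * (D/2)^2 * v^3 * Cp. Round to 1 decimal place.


Step 1 -- Compute swept area:
  A = pi * (D/2)^2 = pi * (61/2)^2 = 2922.47 m^2
Step 2 -- Apply wind power equation:
  P = 0.5 * rho * A * v^3 * Cp
  v^3 = 7.5^3 = 421.875
  P = 0.5 * 1.219 * 2922.47 * 421.875 * 0.256
  P = 192374.3 W

192374.3


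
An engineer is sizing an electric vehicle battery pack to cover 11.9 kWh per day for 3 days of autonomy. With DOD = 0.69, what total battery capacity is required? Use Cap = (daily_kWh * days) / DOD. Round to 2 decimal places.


Total energy needed = daily * days = 11.9 * 3 = 35.7 kWh
Account for depth of discharge:
  Cap = total_energy / DOD = 35.7 / 0.69
  Cap = 51.74 kWh

51.74


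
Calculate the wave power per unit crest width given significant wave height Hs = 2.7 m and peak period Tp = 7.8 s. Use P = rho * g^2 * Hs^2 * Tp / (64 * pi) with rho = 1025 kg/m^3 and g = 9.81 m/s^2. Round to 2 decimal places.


Apply wave power formula:
  g^2 = 9.81^2 = 96.2361
  Hs^2 = 2.7^2 = 7.29
  Numerator = rho * g^2 * Hs^2 * Tp = 1025 * 96.2361 * 7.29 * 7.8 = 5608981.55
  Denominator = 64 * pi = 201.0619
  P = 5608981.55 / 201.0619 = 27896.79 W/m

27896.79


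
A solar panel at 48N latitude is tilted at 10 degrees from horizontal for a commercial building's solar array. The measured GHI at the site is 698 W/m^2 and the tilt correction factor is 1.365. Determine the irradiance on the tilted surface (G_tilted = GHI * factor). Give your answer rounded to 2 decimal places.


Identify the given values:
  GHI = 698 W/m^2, tilt correction factor = 1.365
Apply the formula G_tilted = GHI * factor:
  G_tilted = 698 * 1.365
  G_tilted = 952.77 W/m^2

952.77


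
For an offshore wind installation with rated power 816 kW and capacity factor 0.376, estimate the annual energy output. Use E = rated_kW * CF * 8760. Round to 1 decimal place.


Annual energy = rated_kW * capacity_factor * hours_per_year
Given: P_rated = 816 kW, CF = 0.376, hours = 8760
E = 816 * 0.376 * 8760
E = 2687708.2 kWh

2687708.2


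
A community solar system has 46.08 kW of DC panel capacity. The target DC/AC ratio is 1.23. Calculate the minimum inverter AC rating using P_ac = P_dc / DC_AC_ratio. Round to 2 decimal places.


The inverter AC capacity is determined by the DC/AC ratio.
Given: P_dc = 46.08 kW, DC/AC ratio = 1.23
P_ac = P_dc / ratio = 46.08 / 1.23
P_ac = 37.46 kW

37.46


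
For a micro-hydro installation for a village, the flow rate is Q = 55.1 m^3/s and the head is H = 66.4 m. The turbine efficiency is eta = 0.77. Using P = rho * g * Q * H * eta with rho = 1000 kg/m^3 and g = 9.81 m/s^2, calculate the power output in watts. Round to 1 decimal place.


Apply the hydropower formula P = rho * g * Q * H * eta
rho * g = 1000 * 9.81 = 9810.0
P = 9810.0 * 55.1 * 66.4 * 0.77
P = 27636269.0 W

27636269.0


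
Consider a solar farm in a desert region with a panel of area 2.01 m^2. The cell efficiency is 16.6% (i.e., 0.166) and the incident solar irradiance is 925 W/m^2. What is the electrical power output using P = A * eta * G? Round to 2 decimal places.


Use the solar power formula P = A * eta * G.
Given: A = 2.01 m^2, eta = 0.166, G = 925 W/m^2
P = 2.01 * 0.166 * 925
P = 308.64 W

308.64


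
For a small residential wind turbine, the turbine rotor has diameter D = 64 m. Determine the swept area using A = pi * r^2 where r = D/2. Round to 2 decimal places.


Compute the rotor radius:
  r = D / 2 = 64 / 2 = 32.0 m
Calculate swept area:
  A = pi * r^2 = pi * 32.0^2
  A = 3216.99 m^2

3216.99


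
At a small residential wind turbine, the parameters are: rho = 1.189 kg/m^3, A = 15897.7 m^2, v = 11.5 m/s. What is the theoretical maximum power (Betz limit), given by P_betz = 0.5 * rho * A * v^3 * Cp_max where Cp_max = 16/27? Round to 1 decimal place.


The Betz coefficient Cp_max = 16/27 = 0.5926
v^3 = 11.5^3 = 1520.875
P_betz = 0.5 * rho * A * v^3 * Cp_max
P_betz = 0.5 * 1.189 * 15897.7 * 1520.875 * 0.5926
P_betz = 8517965.9 W

8517965.9


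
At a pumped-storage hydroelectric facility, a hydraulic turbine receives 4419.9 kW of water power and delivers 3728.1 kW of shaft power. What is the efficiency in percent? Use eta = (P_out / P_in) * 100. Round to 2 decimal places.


Turbine efficiency = (output power / input power) * 100
eta = (3728.1 / 4419.9) * 100
eta = 84.35%

84.35


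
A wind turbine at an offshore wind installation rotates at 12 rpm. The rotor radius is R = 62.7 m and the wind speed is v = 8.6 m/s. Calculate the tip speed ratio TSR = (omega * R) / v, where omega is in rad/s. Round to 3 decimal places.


Convert rotational speed to rad/s:
  omega = 12 * 2 * pi / 60 = 1.2566 rad/s
Compute tip speed:
  v_tip = omega * R = 1.2566 * 62.7 = 78.791 m/s
Tip speed ratio:
  TSR = v_tip / v_wind = 78.791 / 8.6 = 9.162

9.162


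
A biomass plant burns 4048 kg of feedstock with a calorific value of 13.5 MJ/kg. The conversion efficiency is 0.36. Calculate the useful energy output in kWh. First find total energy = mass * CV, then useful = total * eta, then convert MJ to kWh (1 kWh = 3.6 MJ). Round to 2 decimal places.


Total energy = mass * CV = 4048 * 13.5 = 54648.0 MJ
Useful energy = total * eta = 54648.0 * 0.36 = 19673.28 MJ
Convert to kWh: 19673.28 / 3.6
Useful energy = 5464.80 kWh

5464.80


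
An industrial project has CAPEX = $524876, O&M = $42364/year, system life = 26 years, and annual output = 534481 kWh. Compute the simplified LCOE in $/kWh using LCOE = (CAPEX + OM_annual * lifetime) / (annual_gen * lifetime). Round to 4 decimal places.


Total cost = CAPEX + OM * lifetime = 524876 + 42364 * 26 = 524876 + 1101464 = 1626340
Total generation = annual * lifetime = 534481 * 26 = 13896506 kWh
LCOE = 1626340 / 13896506
LCOE = 0.1170 $/kWh

0.1170


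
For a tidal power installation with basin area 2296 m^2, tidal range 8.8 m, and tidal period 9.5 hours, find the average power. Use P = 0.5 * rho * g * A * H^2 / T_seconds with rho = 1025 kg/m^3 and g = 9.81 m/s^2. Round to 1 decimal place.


Convert period to seconds: T = 9.5 * 3600 = 34200.0 s
H^2 = 8.8^2 = 77.44
P = 0.5 * rho * g * A * H^2 / T
P = 0.5 * 1025 * 9.81 * 2296 * 77.44 / 34200.0
P = 26138.1 W

26138.1


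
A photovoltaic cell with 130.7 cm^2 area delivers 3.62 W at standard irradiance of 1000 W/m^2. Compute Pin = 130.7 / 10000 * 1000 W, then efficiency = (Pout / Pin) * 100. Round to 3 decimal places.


First compute the input power:
  Pin = area_cm2 / 10000 * G = 130.7 / 10000 * 1000 = 13.07 W
Then compute efficiency:
  Efficiency = (Pout / Pin) * 100 = (3.62 / 13.07) * 100
  Efficiency = 27.697%

27.697


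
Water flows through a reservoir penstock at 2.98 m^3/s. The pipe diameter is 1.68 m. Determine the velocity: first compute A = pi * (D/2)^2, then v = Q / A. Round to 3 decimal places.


Compute pipe cross-sectional area:
  A = pi * (D/2)^2 = pi * (1.68/2)^2 = 2.2167 m^2
Calculate velocity:
  v = Q / A = 2.98 / 2.2167
  v = 1.344 m/s

1.344


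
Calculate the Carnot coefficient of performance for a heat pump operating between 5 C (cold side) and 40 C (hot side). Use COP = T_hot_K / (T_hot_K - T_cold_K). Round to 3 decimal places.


Convert to Kelvin:
  T_hot = 40 + 273.15 = 313.15 K
  T_cold = 5 + 273.15 = 278.15 K
Apply Carnot COP formula:
  COP = T_hot_K / (T_hot_K - T_cold_K) = 313.15 / 35.0
  COP = 8.947

8.947


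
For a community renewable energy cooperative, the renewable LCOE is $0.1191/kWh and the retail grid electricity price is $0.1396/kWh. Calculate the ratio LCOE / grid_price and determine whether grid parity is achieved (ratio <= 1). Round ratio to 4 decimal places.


Compare LCOE to grid price:
  LCOE = $0.1191/kWh, Grid price = $0.1396/kWh
  Ratio = LCOE / grid_price = 0.1191 / 0.1396 = 0.8532
  Grid parity achieved (ratio <= 1)? yes

0.8532


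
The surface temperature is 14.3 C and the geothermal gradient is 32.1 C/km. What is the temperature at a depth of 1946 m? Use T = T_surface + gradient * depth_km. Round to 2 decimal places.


Convert depth to km: 1946 / 1000 = 1.946 km
Temperature increase = gradient * depth_km = 32.1 * 1.946 = 62.47 C
Temperature at depth = T_surface + delta_T = 14.3 + 62.47
T = 76.77 C

76.77


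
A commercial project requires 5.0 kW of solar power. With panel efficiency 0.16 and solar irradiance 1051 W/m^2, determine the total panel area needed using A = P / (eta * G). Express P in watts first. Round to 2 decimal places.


Convert target power to watts: P = 5.0 * 1000 = 5000.0 W
Compute denominator: eta * G = 0.16 * 1051 = 168.16
Required area A = P / (eta * G) = 5000.0 / 168.16
A = 29.73 m^2

29.73


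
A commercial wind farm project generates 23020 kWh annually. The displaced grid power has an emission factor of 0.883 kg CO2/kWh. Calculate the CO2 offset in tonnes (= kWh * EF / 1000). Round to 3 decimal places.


CO2 offset in kg = generation * emission_factor
CO2 offset = 23020 * 0.883 = 20326.66 kg
Convert to tonnes:
  CO2 offset = 20326.66 / 1000 = 20.327 tonnes

20.327


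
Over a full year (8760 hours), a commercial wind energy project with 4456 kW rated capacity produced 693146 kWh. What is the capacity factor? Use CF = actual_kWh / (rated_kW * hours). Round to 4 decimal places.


Capacity factor = actual output / maximum possible output
Maximum possible = rated * hours = 4456 * 8760 = 39034560 kWh
CF = 693146 / 39034560
CF = 0.0178

0.0178


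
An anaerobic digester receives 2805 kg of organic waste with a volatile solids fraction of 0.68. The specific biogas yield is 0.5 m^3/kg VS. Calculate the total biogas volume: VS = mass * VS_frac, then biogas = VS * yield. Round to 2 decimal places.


Compute volatile solids:
  VS = mass * VS_fraction = 2805 * 0.68 = 1907.4 kg
Calculate biogas volume:
  Biogas = VS * specific_yield = 1907.4 * 0.5
  Biogas = 953.70 m^3

953.70


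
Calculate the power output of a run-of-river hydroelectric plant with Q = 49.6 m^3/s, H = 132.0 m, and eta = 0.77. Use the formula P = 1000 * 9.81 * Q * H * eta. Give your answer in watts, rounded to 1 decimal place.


Apply the hydropower formula P = rho * g * Q * H * eta
rho * g = 1000 * 9.81 = 9810.0
P = 9810.0 * 49.6 * 132.0 * 0.77
P = 49455584.6 W

49455584.6


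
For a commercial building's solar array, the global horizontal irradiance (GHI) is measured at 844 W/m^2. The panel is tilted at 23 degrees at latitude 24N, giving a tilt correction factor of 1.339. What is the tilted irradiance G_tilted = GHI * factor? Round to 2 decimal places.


Identify the given values:
  GHI = 844 W/m^2, tilt correction factor = 1.339
Apply the formula G_tilted = GHI * factor:
  G_tilted = 844 * 1.339
  G_tilted = 1130.12 W/m^2

1130.12


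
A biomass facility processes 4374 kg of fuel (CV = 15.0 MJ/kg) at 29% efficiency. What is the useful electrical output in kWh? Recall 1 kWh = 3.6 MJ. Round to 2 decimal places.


Total energy = mass * CV = 4374 * 15.0 = 65610.0 MJ
Useful energy = total * eta = 65610.0 * 0.29 = 19026.9 MJ
Convert to kWh: 19026.9 / 3.6
Useful energy = 5285.25 kWh

5285.25


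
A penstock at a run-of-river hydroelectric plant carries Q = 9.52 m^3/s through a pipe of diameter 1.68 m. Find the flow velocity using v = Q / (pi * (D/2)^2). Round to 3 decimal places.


Compute pipe cross-sectional area:
  A = pi * (D/2)^2 = pi * (1.68/2)^2 = 2.2167 m^2
Calculate velocity:
  v = Q / A = 9.52 / 2.2167
  v = 4.295 m/s

4.295


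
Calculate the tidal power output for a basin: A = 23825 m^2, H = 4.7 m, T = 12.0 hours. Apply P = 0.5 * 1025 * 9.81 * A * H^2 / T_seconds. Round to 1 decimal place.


Convert period to seconds: T = 12.0 * 3600 = 43200.0 s
H^2 = 4.7^2 = 22.09
P = 0.5 * rho * g * A * H^2 / T
P = 0.5 * 1025 * 9.81 * 23825 * 22.09 / 43200.0
P = 61250.2 W

61250.2


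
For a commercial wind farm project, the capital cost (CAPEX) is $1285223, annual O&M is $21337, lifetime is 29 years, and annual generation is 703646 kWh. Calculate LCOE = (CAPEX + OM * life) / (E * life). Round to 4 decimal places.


Total cost = CAPEX + OM * lifetime = 1285223 + 21337 * 29 = 1285223 + 618773 = 1903996
Total generation = annual * lifetime = 703646 * 29 = 20405734 kWh
LCOE = 1903996 / 20405734
LCOE = 0.0933 $/kWh

0.0933


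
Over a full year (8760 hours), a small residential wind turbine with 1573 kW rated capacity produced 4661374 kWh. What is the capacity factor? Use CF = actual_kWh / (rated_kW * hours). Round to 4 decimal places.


Capacity factor = actual output / maximum possible output
Maximum possible = rated * hours = 1573 * 8760 = 13779480 kWh
CF = 4661374 / 13779480
CF = 0.3383

0.3383


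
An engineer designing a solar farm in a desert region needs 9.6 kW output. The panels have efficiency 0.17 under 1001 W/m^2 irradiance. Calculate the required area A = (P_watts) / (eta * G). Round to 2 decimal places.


Convert target power to watts: P = 9.6 * 1000 = 9600.0 W
Compute denominator: eta * G = 0.17 * 1001 = 170.17
Required area A = P / (eta * G) = 9600.0 / 170.17
A = 56.41 m^2

56.41


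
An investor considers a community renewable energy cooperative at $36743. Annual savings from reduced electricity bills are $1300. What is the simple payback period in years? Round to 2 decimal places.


Simple payback period = initial cost / annual savings
Payback = 36743 / 1300
Payback = 28.26 years

28.26


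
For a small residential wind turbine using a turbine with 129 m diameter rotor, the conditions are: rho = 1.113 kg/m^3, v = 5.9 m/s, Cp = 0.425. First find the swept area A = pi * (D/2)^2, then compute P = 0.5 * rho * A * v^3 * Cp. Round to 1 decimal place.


Step 1 -- Compute swept area:
  A = pi * (D/2)^2 = pi * (129/2)^2 = 13069.81 m^2
Step 2 -- Apply wind power equation:
  P = 0.5 * rho * A * v^3 * Cp
  v^3 = 5.9^3 = 205.379
  P = 0.5 * 1.113 * 13069.81 * 205.379 * 0.425
  P = 634862.2 W

634862.2


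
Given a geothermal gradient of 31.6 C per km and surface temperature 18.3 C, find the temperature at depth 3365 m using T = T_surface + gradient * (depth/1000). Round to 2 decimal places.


Convert depth to km: 3365 / 1000 = 3.365 km
Temperature increase = gradient * depth_km = 31.6 * 3.365 = 106.33 C
Temperature at depth = T_surface + delta_T = 18.3 + 106.33
T = 124.63 C

124.63


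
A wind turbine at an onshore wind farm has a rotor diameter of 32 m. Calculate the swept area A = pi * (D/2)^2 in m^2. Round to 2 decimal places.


Compute the rotor radius:
  r = D / 2 = 32 / 2 = 16.0 m
Calculate swept area:
  A = pi * r^2 = pi * 16.0^2
  A = 804.25 m^2

804.25


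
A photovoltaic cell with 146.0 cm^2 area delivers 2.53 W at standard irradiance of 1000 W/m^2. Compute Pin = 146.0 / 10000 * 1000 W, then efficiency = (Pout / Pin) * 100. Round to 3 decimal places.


First compute the input power:
  Pin = area_cm2 / 10000 * G = 146.0 / 10000 * 1000 = 14.6 W
Then compute efficiency:
  Efficiency = (Pout / Pin) * 100 = (2.53 / 14.6) * 100
  Efficiency = 17.329%

17.329


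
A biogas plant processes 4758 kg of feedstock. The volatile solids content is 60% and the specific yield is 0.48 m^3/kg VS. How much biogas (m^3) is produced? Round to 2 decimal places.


Compute volatile solids:
  VS = mass * VS_fraction = 4758 * 0.6 = 2854.8 kg
Calculate biogas volume:
  Biogas = VS * specific_yield = 2854.8 * 0.48
  Biogas = 1370.30 m^3

1370.30


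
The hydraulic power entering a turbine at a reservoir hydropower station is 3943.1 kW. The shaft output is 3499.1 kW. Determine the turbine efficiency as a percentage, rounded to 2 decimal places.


Turbine efficiency = (output power / input power) * 100
eta = (3499.1 / 3943.1) * 100
eta = 88.74%

88.74


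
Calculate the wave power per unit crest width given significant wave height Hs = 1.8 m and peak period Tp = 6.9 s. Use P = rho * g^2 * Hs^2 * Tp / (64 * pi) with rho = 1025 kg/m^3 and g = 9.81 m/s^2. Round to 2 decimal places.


Apply wave power formula:
  g^2 = 9.81^2 = 96.2361
  Hs^2 = 1.8^2 = 3.24
  Numerator = rho * g^2 * Hs^2 * Tp = 1025 * 96.2361 * 3.24 * 6.9 = 2205240.61
  Denominator = 64 * pi = 201.0619
  P = 2205240.61 / 201.0619 = 10967.97 W/m

10967.97


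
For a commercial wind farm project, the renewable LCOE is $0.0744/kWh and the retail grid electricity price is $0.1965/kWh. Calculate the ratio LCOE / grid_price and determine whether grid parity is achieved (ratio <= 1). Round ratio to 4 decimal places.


Compare LCOE to grid price:
  LCOE = $0.0744/kWh, Grid price = $0.1965/kWh
  Ratio = LCOE / grid_price = 0.0744 / 0.1965 = 0.3786
  Grid parity achieved (ratio <= 1)? yes

0.3786


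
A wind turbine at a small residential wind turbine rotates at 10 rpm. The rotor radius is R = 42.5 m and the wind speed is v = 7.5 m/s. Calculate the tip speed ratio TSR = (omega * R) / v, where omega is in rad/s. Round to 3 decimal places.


Convert rotational speed to rad/s:
  omega = 10 * 2 * pi / 60 = 1.0472 rad/s
Compute tip speed:
  v_tip = omega * R = 1.0472 * 42.5 = 44.506 m/s
Tip speed ratio:
  TSR = v_tip / v_wind = 44.506 / 7.5 = 5.934

5.934


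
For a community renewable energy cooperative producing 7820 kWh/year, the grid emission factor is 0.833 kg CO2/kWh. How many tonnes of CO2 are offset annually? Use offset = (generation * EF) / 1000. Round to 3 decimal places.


CO2 offset in kg = generation * emission_factor
CO2 offset = 7820 * 0.833 = 6514.06 kg
Convert to tonnes:
  CO2 offset = 6514.06 / 1000 = 6.514 tonnes

6.514


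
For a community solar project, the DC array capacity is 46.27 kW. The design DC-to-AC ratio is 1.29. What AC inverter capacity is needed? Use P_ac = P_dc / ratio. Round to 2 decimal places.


The inverter AC capacity is determined by the DC/AC ratio.
Given: P_dc = 46.27 kW, DC/AC ratio = 1.29
P_ac = P_dc / ratio = 46.27 / 1.29
P_ac = 35.87 kW

35.87


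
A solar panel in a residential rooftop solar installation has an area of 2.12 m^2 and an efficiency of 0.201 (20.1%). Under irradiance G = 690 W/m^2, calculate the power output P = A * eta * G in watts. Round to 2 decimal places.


Use the solar power formula P = A * eta * G.
Given: A = 2.12 m^2, eta = 0.201, G = 690 W/m^2
P = 2.12 * 0.201 * 690
P = 294.02 W

294.02


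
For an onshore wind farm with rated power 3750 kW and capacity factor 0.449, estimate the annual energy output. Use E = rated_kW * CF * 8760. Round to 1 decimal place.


Annual energy = rated_kW * capacity_factor * hours_per_year
Given: P_rated = 3750 kW, CF = 0.449, hours = 8760
E = 3750 * 0.449 * 8760
E = 14749650.0 kWh

14749650.0


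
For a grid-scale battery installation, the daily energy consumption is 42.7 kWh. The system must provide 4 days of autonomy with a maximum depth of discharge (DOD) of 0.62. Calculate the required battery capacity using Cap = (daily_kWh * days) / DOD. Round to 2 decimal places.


Total energy needed = daily * days = 42.7 * 4 = 170.8 kWh
Account for depth of discharge:
  Cap = total_energy / DOD = 170.8 / 0.62
  Cap = 275.48 kWh

275.48


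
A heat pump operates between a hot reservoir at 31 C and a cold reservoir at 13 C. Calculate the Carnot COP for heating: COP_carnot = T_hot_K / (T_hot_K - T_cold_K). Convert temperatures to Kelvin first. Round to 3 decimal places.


Convert to Kelvin:
  T_hot = 31 + 273.15 = 304.15 K
  T_cold = 13 + 273.15 = 286.15 K
Apply Carnot COP formula:
  COP = T_hot_K / (T_hot_K - T_cold_K) = 304.15 / 18.0
  COP = 16.897

16.897


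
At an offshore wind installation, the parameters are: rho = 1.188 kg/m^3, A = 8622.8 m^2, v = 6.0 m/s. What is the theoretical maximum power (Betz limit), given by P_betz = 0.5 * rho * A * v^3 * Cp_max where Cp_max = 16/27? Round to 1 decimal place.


The Betz coefficient Cp_max = 16/27 = 0.5926
v^3 = 6.0^3 = 216.0
P_betz = 0.5 * rho * A * v^3 * Cp_max
P_betz = 0.5 * 1.188 * 8622.8 * 216.0 * 0.5926
P_betz = 655608.7 W

655608.7


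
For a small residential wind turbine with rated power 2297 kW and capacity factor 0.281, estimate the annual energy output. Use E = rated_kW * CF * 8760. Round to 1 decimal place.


Annual energy = rated_kW * capacity_factor * hours_per_year
Given: P_rated = 2297 kW, CF = 0.281, hours = 8760
E = 2297 * 0.281 * 8760
E = 5654203.3 kWh

5654203.3


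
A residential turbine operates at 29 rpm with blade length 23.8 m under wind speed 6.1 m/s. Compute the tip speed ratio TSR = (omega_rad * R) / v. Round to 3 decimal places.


Convert rotational speed to rad/s:
  omega = 29 * 2 * pi / 60 = 3.0369 rad/s
Compute tip speed:
  v_tip = omega * R = 3.0369 * 23.8 = 72.278 m/s
Tip speed ratio:
  TSR = v_tip / v_wind = 72.278 / 6.1 = 11.849

11.849


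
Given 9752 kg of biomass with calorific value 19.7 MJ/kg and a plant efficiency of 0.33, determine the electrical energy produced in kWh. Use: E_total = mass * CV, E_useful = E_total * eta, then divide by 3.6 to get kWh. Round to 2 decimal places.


Total energy = mass * CV = 9752 * 19.7 = 192114.4 MJ
Useful energy = total * eta = 192114.4 * 0.33 = 63397.75 MJ
Convert to kWh: 63397.75 / 3.6
Useful energy = 17610.49 kWh

17610.49


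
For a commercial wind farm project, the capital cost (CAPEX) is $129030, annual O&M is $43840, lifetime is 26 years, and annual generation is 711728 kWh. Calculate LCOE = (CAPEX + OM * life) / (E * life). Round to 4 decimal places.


Total cost = CAPEX + OM * lifetime = 129030 + 43840 * 26 = 129030 + 1139840 = 1268870
Total generation = annual * lifetime = 711728 * 26 = 18504928 kWh
LCOE = 1268870 / 18504928
LCOE = 0.0686 $/kWh

0.0686


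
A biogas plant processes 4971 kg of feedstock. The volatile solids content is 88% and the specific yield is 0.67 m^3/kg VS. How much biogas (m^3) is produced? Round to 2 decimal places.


Compute volatile solids:
  VS = mass * VS_fraction = 4971 * 0.88 = 4374.48 kg
Calculate biogas volume:
  Biogas = VS * specific_yield = 4374.48 * 0.67
  Biogas = 2930.90 m^3

2930.90


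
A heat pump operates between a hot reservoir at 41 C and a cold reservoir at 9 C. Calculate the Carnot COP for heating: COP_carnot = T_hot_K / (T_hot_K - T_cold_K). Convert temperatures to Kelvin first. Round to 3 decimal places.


Convert to Kelvin:
  T_hot = 41 + 273.15 = 314.15 K
  T_cold = 9 + 273.15 = 282.15 K
Apply Carnot COP formula:
  COP = T_hot_K / (T_hot_K - T_cold_K) = 314.15 / 32.0
  COP = 9.817

9.817


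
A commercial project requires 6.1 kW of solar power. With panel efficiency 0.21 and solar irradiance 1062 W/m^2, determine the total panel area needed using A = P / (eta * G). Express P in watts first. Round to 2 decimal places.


Convert target power to watts: P = 6.1 * 1000 = 6100.0 W
Compute denominator: eta * G = 0.21 * 1062 = 223.02
Required area A = P / (eta * G) = 6100.0 / 223.02
A = 27.35 m^2

27.35


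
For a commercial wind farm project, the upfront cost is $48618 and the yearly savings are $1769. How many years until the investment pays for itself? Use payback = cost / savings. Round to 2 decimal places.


Simple payback period = initial cost / annual savings
Payback = 48618 / 1769
Payback = 27.48 years

27.48


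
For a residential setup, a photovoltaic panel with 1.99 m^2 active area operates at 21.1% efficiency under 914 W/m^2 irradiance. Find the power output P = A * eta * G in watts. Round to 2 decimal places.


Use the solar power formula P = A * eta * G.
Given: A = 1.99 m^2, eta = 0.211, G = 914 W/m^2
P = 1.99 * 0.211 * 914
P = 383.78 W

383.78


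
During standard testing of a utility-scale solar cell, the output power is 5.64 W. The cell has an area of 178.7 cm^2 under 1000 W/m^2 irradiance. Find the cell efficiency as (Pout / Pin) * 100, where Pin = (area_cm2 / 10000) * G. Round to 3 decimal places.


First compute the input power:
  Pin = area_cm2 / 10000 * G = 178.7 / 10000 * 1000 = 17.87 W
Then compute efficiency:
  Efficiency = (Pout / Pin) * 100 = (5.64 / 17.87) * 100
  Efficiency = 31.561%

31.561


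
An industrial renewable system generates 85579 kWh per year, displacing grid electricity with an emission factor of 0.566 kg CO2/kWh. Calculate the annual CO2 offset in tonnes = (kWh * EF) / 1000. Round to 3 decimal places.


CO2 offset in kg = generation * emission_factor
CO2 offset = 85579 * 0.566 = 48437.71 kg
Convert to tonnes:
  CO2 offset = 48437.71 / 1000 = 48.438 tonnes

48.438


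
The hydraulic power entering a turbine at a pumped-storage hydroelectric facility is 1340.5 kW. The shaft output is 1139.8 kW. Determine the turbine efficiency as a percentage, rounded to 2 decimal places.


Turbine efficiency = (output power / input power) * 100
eta = (1139.8 / 1340.5) * 100
eta = 85.03%

85.03


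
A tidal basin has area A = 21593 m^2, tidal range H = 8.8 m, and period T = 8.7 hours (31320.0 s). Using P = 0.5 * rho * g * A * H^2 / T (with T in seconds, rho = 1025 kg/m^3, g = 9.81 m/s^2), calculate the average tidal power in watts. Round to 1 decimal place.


Convert period to seconds: T = 8.7 * 3600 = 31320.0 s
H^2 = 8.8^2 = 77.44
P = 0.5 * rho * g * A * H^2 / T
P = 0.5 * 1025 * 9.81 * 21593 * 77.44 / 31320.0
P = 268422.8 W

268422.8


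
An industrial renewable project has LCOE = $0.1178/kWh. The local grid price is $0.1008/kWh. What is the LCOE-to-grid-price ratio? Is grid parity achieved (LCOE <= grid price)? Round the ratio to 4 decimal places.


Compare LCOE to grid price:
  LCOE = $0.1178/kWh, Grid price = $0.1008/kWh
  Ratio = LCOE / grid_price = 0.1178 / 0.1008 = 1.1687
  Grid parity achieved (ratio <= 1)? no

1.1687


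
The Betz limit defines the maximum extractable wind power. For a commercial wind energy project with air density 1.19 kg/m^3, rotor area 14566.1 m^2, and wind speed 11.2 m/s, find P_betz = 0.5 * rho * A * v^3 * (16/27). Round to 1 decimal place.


The Betz coefficient Cp_max = 16/27 = 0.5926
v^3 = 11.2^3 = 1404.928
P_betz = 0.5 * rho * A * v^3 * Cp_max
P_betz = 0.5 * 1.19 * 14566.1 * 1404.928 * 0.5926
P_betz = 7215568.3 W

7215568.3


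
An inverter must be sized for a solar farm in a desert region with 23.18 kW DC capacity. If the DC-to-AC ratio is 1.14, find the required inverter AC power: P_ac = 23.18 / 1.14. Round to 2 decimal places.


The inverter AC capacity is determined by the DC/AC ratio.
Given: P_dc = 23.18 kW, DC/AC ratio = 1.14
P_ac = P_dc / ratio = 23.18 / 1.14
P_ac = 20.33 kW

20.33


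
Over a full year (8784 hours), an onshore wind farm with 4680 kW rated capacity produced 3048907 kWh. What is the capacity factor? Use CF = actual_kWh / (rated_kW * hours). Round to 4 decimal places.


Capacity factor = actual output / maximum possible output
Maximum possible = rated * hours = 4680 * 8784 = 41109120 kWh
CF = 3048907 / 41109120
CF = 0.0742

0.0742


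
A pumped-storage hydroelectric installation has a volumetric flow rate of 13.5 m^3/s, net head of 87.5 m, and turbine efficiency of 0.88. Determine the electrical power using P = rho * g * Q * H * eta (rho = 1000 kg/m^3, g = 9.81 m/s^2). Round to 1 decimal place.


Apply the hydropower formula P = rho * g * Q * H * eta
rho * g = 1000 * 9.81 = 9810.0
P = 9810.0 * 13.5 * 87.5 * 0.88
P = 10197495.0 W

10197495.0


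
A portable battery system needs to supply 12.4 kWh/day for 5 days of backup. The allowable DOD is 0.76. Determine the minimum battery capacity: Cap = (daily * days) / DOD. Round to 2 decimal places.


Total energy needed = daily * days = 12.4 * 5 = 62.0 kWh
Account for depth of discharge:
  Cap = total_energy / DOD = 62.0 / 0.76
  Cap = 81.58 kWh

81.58


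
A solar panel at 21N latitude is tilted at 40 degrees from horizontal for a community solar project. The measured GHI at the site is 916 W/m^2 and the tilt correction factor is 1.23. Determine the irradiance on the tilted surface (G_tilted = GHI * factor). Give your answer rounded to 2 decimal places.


Identify the given values:
  GHI = 916 W/m^2, tilt correction factor = 1.23
Apply the formula G_tilted = GHI * factor:
  G_tilted = 916 * 1.23
  G_tilted = 1126.68 W/m^2

1126.68


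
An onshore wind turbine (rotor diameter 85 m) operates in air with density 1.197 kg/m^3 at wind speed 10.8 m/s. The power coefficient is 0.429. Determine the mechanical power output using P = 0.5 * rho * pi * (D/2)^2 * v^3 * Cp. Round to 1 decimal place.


Step 1 -- Compute swept area:
  A = pi * (D/2)^2 = pi * (85/2)^2 = 5674.5 m^2
Step 2 -- Apply wind power equation:
  P = 0.5 * rho * A * v^3 * Cp
  v^3 = 10.8^3 = 1259.712
  P = 0.5 * 1.197 * 5674.5 * 1259.712 * 0.429
  P = 1835356.6 W

1835356.6
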